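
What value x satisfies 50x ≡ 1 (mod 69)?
29

gcd(50, 69) = 1, so the inverse exists.
Extended Euclidean algorithm on (69, 50):
69 = 1 × 50 + 19  ⟹  19 = (1)·69 + (-1)·50
50 = 2 × 19 + 12  ⟹  12 = (-2)·69 + (3)·50
19 = 1 × 12 + 7  ⟹  7 = (3)·69 + (-4)·50
12 = 1 × 7 + 5  ⟹  5 = (-5)·69 + (7)·50
7 = 1 × 5 + 2  ⟹  2 = (8)·69 + (-11)·50
5 = 2 × 2 + 1  ⟹  1 = (-21)·69 + (29)·50
So (29)·50 ≡ 1 (mod 69), i.e. 50^(-1) ≡ 29 (mod 69).
Check: 50 × 29 = 1450 ≡ 1 (mod 69)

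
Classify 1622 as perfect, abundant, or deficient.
deficient

Proper divisors of 1622: sum = 1 + 2 + 811 = 814
Since 814 < 1622, 1622 is deficient.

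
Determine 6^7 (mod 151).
133

Repeated squaring. Binary of 7 = 111.
6^1 ≡ 6 (mod 151); 6^2 ≡ 36 (mod 151); 6^4 ≡ 88 (mod 151)
6^7 = 6^1 × 6^2 × 6^4 ≡ 133 (mod 151)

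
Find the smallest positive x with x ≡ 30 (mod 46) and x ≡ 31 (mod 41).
1548

Using Chinese Remainder Theorem:
M = 46 × 41 = 1886
M1 = 41, M2 = 46
y1 = 41^(-1) mod 46 = 9
y2 = 46^(-1) mod 41 = 33
x = (30×41×9 + 31×46×33) mod 1886 = 1548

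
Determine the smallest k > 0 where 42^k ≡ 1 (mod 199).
66

199 is prime, so ord(42) divides φ(199) = 198.
Divisors of 198: 1, 2, 3, 6, 9, 11, 18, 22, 33, 66, 99, 198.
Repeated squaring: 42^1 ≡ 42, 42^2 ≡ 172, 42^4 ≡ 132, 42^8 ≡ 111, 42^16 ≡ 182, 42^32 ≡ 90, 42^64 ≡ 140, 42^128 ≡ 98 (mod 199).
Test 42^d mod 199 for each divisor d in increasing order:
42^1 ≡ 42
42^2 ≡ 172
42^3 = 42^2·42^1 ≡ 60
42^6 = 42^4·42^2 ≡ 18
42^9 = 42^8·42^1 ≡ 85
42^11 = 42^8·42^2·42^1 ≡ 93
42^18 = 42^16·42^2 ≡ 61
42^22 = 42^16·42^4·42^2 ≡ 92
42^33 = 42^32·42^1 ≡ 198
42^66 = 42^64·42^2 ≡ 1  ← first divisor giving 1
The order is 66.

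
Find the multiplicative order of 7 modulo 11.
10

11 is prime, so ord(7) divides φ(11) = 10.
Divisors of 10: 1, 2, 5, 10.
Repeated squaring: 7^1 ≡ 7, 7^2 ≡ 5, 7^4 ≡ 3, 7^8 ≡ 9 (mod 11).
Test 7^d mod 11 for each divisor d in increasing order:
7^1 ≡ 7
7^2 ≡ 5
7^5 = 7^4·7^1 ≡ 10
7^10 = 7^8·7^2 ≡ 1  ← first divisor giving 1
The order is 10.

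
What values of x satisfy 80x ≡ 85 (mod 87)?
x ≡ 50 (mod 87)

gcd(80, 87) = 1, which divides 85, so solutions exist.
Find 80^(-1) mod 87 by the extended Euclidean algorithm:
87 = 1 × 80 + 7  ⟹  7 = (1)·87 + (-1)·80
80 = 11 × 7 + 3  ⟹  3 = (-11)·87 + (12)·80
7 = 2 × 3 + 1  ⟹  1 = (23)·87 + (-25)·80
So (-25)·80 ≡ 1 (mod 87), i.e. 80^(-1) ≡ -25 ≡ 62 (mod 87).
x ≡ 62 × 85 = 5270 ≡ 50 (mod 87).
Check: 80 × 50 = 4000 ≡ 85 (mod 87).
Unique solution: x ≡ 50 (mod 87)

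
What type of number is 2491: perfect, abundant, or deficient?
deficient

Proper divisors of 2491: sum = 1 + 47 + 53 = 101
Since 101 < 2491, 2491 is deficient.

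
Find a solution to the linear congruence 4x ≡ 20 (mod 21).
x ≡ 5 (mod 21)

gcd(4, 21) = 1, which divides 20, so solutions exist.
Find 4^(-1) mod 21 by the extended Euclidean algorithm:
21 = 5 × 4 + 1  ⟹  1 = (1)·21 + (-5)·4
So (-5)·4 ≡ 1 (mod 21), i.e. 4^(-1) ≡ -5 ≡ 16 (mod 21).
x ≡ 16 × 20 = 320 ≡ 5 (mod 21).
Check: 4 × 5 = 20 ≡ 20 (mod 21).
Unique solution: x ≡ 5 (mod 21)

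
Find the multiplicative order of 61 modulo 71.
70

71 is prime, so ord(61) divides φ(71) = 70.
Divisors of 70: 1, 2, 5, 7, 10, 14, 35, 70.
Repeated squaring: 61^1 ≡ 61, 61^2 ≡ 29, 61^4 ≡ 60, 61^8 ≡ 50, 61^16 ≡ 15, 61^32 ≡ 12, 61^64 ≡ 2 (mod 71).
Test 61^d mod 71 for each divisor d in increasing order:
61^1 ≡ 61
61^2 ≡ 29
61^5 = 61^4·61^1 ≡ 39
61^7 = 61^4·61^2·61^1 ≡ 66
61^10 = 61^8·61^2 ≡ 30
61^14 = 61^8·61^4·61^2 ≡ 25
61^35 = 61^32·61^2·61^1 ≡ 70
61^70 = 61^64·61^4·61^2 ≡ 1  ← first divisor giving 1
The order is 70.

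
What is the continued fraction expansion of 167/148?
[1; 7, 1, 3, 1, 3]

Euclidean algorithm steps:
167 = 1 × 148 + 19
148 = 7 × 19 + 15
19 = 1 × 15 + 4
15 = 3 × 4 + 3
4 = 1 × 3 + 1
3 = 3 × 1 + 0
Continued fraction: [1; 7, 1, 3, 1, 3]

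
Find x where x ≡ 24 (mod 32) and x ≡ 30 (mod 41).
440

Using Chinese Remainder Theorem:
M = 32 × 41 = 1312
M1 = 41, M2 = 32
y1 = 41^(-1) mod 32 = 25
y2 = 32^(-1) mod 41 = 9
x = (24×41×25 + 30×32×9) mod 1312 = 440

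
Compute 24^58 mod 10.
6

Repeated squaring. Binary of 58 = 111010.
24^1 ≡ 4 (mod 10); 24^2 ≡ 6 (mod 10); 24^4 ≡ 6 (mod 10); 24^8 ≡ 6 (mod 10); 24^16 ≡ 6 (mod 10); 24^32 ≡ 6 (mod 10)
24^58 = 24^2 × 24^8 × 24^16 × 24^32 ≡ 6 (mod 10)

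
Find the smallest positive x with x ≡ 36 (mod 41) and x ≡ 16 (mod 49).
1143

Using Chinese Remainder Theorem:
M = 41 × 49 = 2009
M1 = 49, M2 = 41
y1 = 49^(-1) mod 41 = 36
y2 = 41^(-1) mod 49 = 6
x = (36×49×36 + 16×41×6) mod 2009 = 1143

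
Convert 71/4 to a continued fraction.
[17; 1, 3]

Euclidean algorithm steps:
71 = 17 × 4 + 3
4 = 1 × 3 + 1
3 = 3 × 1 + 0
Continued fraction: [17; 1, 3]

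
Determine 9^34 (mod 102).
81

Repeated squaring. Binary of 34 = 100010.
9^1 ≡ 9 (mod 102); 9^2 ≡ 81 (mod 102); 9^4 ≡ 33 (mod 102); 9^8 ≡ 69 (mod 102); 9^16 ≡ 69 (mod 102); 9^32 ≡ 69 (mod 102)
9^34 = 9^2 × 9^32 ≡ 81 (mod 102)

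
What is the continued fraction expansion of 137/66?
[2; 13, 5]

Euclidean algorithm steps:
137 = 2 × 66 + 5
66 = 13 × 5 + 1
5 = 5 × 1 + 0
Continued fraction: [2; 13, 5]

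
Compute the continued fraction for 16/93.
[0; 5, 1, 4, 3]

Euclidean algorithm steps:
16 = 0 × 93 + 16
93 = 5 × 16 + 13
16 = 1 × 13 + 3
13 = 4 × 3 + 1
3 = 3 × 1 + 0
Continued fraction: [0; 5, 1, 4, 3]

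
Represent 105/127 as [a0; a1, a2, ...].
[0; 1, 4, 1, 3, 2, 2]

Euclidean algorithm steps:
105 = 0 × 127 + 105
127 = 1 × 105 + 22
105 = 4 × 22 + 17
22 = 1 × 17 + 5
17 = 3 × 5 + 2
5 = 2 × 2 + 1
2 = 2 × 1 + 0
Continued fraction: [0; 1, 4, 1, 3, 2, 2]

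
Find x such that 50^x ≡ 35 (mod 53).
51

Baby-step giant-step with step n = ⌈√53⌉ = 8.
Baby steps 50^j mod 53 (j:value) for j=0..7: 0:1, 1:50, 2:9, 3:26, 4:28, 5:22, 6:40, 7:39.
Giant-step multiplier: 50^(-8) ≡ 50^(52-8) = 50^44 ≡ 24 (mod 53).
Giant steps γ_i = 35·24^i mod 53: γ_0=35, γ_1=45, γ_2=20, γ_3=3, γ_4=19, γ_5=32, γ_6=26 (in table at j=3).
x = i·n + j = 6·8 + 3 = 51.
Check: 50^51 ≡ 35 (mod 53).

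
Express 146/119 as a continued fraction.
[1; 4, 2, 2, 5]

Euclidean algorithm steps:
146 = 1 × 119 + 27
119 = 4 × 27 + 11
27 = 2 × 11 + 5
11 = 2 × 5 + 1
5 = 5 × 1 + 0
Continued fraction: [1; 4, 2, 2, 5]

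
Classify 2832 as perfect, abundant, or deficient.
abundant

Proper divisors of 2832: sum = 1 + 2 + 3 + 4 + 6 + 8 + 12 + 16 + ... + 472 + 708 + 944 + 1416 (19 divisors) = 4608
Since 4608 > 2832, 2832 is abundant.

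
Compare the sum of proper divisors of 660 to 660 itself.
abundant

Proper divisors of 660: sum = 1 + 2 + 3 + 4 + 5 + 6 + 10 + 11 + ... + 132 + 165 + 220 + 330 (23 divisors) = 1356
Since 1356 > 660, 660 is abundant.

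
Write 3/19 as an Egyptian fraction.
1/7 + 1/67 + 1/8911

Greedy algorithm:
3/19: ceiling(19/3) = 7, use 1/7
2/133: ceiling(133/2) = 67, use 1/67
1/8911: ceiling(8911/1) = 8911, use 1/8911
Result: 3/19 = 1/7 + 1/67 + 1/8911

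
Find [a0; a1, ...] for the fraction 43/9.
[4; 1, 3, 2]

Euclidean algorithm steps:
43 = 4 × 9 + 7
9 = 1 × 7 + 2
7 = 3 × 2 + 1
2 = 2 × 1 + 0
Continued fraction: [4; 1, 3, 2]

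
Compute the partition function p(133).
7346629512

p(n) counts ways to write n as a sum of positive integers (order ignored).
Euler's pentagonal recurrence: p(k) = p(k-1) + p(k-2) - p(k-5) - p(k-7) + p(k-12) + p(k-15) - ... (offsets j(3j∓1)/2, signs ++--, p(0)=1, p(<0)=0).
DP table for k = 0..132: p(0)=1, p(1)=1, p(2)=2, p(3)=3, p(4)=5, p(5)=7, p(6)=11, p(7)=15, p(8)=22, p(9)=30, p(10)=42, p(11)=56, p(12)=77, p(13)=101, p(14)=135, p(15)=176, p(16)=231, p(17)=297, p(18)=385, p(19)=490, p(20)=627, p(21)=792, p(22)=1002, p(23)=1255, p(24)=1575, p(25)=1958, p(26)=2436, p(27)=3010, p(28)=3718, p(29)=4565, p(30)=5604, p(31)=6842, p(32)=8349, p(33)=10143, p(34)=12310, p(35)=14883, p(36)=17977, p(37)=21637, p(38)=26015, p(39)=31185, p(40)=37338, p(41)=44583, p(42)=53174, p(43)=63261, p(44)=75175, p(45)=89134, p(46)=105558, p(47)=124754, p(48)=147273, p(49)=173525, p(50)=204226, p(51)=239943, p(52)=281589, p(53)=329931, p(54)=386155, p(55)=451276, p(56)=526823, p(57)=614154, p(58)=715220, p(59)=831820, p(60)=966467, p(61)=1121505, p(62)=1300156, p(63)=1505499, p(64)=1741630, p(65)=2012558, p(66)=2323520, p(67)=2679689, p(68)=3087735, p(69)=3554345, p(70)=4087968, p(71)=4697205, p(72)=5392783, p(73)=6185689, p(74)=7089500, p(75)=8118264, p(76)=9289091, p(77)=10619863, p(78)=12132164, p(79)=13848650, p(80)=15796476, p(81)=18004327, p(82)=20506255, p(83)=23338469, p(84)=26543660, p(85)=30167357, p(86)=34262962, p(87)=38887673, p(88)=44108109, p(89)=49995925, p(90)=56634173, p(91)=64112359, p(92)=72533807, p(93)=82010177, p(94)=92669720, p(95)=104651419, p(96)=118114304, p(97)=133230930, p(98)=150198136, p(99)=169229875, p(100)=190569292, p(101)=214481126, p(102)=241265379, p(103)=271248950, p(104)=304801365, p(105)=342325709, p(106)=384276336, p(107)=431149389, p(108)=483502844, p(109)=541946240, p(110)=607163746, p(111)=679903203, p(112)=761002156, p(113)=851376628, p(114)=952050665, p(115)=1064144451, p(116)=1188908248, p(117)=1327710076, p(118)=1482074143, p(119)=1653668665, p(120)=1844349560, p(121)=2056148051, p(122)=2291320912, p(123)=2552338241, p(124)=2841940500, p(125)=3163127352, p(126)=3519222692, p(127)=3913864295, p(128)=4351078600, p(129)=4835271870, p(130)=5371315400, p(131)=5964539504, p(132)=6620830889.
Final step: p(133) = p(132) + p(131) - p(128) - p(126) + p(121) + p(118) - p(111) - p(107) + p(98) + p(93) - p(82) - p(76) + p(63) + p(56) - p(41) - p(33) + p(16) + p(7)
= 6620830889 + 5964539504 - 4351078600 - 3519222692 + 2056148051 + 1482074143 - 679903203 - 431149389 + 150198136 + 82010177 - 20506255 - 9289091 + 1505499 + 526823 - 44583 - 10143 + 231 + 15
= 7346629512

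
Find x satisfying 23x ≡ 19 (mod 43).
x ≡ 27 (mod 43)

gcd(23, 43) = 1, which divides 19, so solutions exist.
Find 23^(-1) mod 43 by the extended Euclidean algorithm:
43 = 1 × 23 + 20  ⟹  20 = (1)·43 + (-1)·23
23 = 1 × 20 + 3  ⟹  3 = (-1)·43 + (2)·23
20 = 6 × 3 + 2  ⟹  2 = (7)·43 + (-13)·23
3 = 1 × 2 + 1  ⟹  1 = (-8)·43 + (15)·23
So (15)·23 ≡ 1 (mod 43), i.e. 23^(-1) ≡ 15 (mod 43).
x ≡ 15 × 19 = 285 ≡ 27 (mod 43).
Check: 23 × 27 = 621 ≡ 19 (mod 43).
Unique solution: x ≡ 27 (mod 43)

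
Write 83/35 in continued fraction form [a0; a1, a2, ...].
[2; 2, 1, 2, 4]

Euclidean algorithm steps:
83 = 2 × 35 + 13
35 = 2 × 13 + 9
13 = 1 × 9 + 4
9 = 2 × 4 + 1
4 = 4 × 1 + 0
Continued fraction: [2; 2, 1, 2, 4]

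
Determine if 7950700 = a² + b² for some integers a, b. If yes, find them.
Not possible

Factorization: 7950700 = 2^2 × 5^2 × 43^3
By Fermat: n is sum of two squares iff every prime p ≡ 3 (mod 4) appears to even power.
Prime(s) ≡ 3 (mod 4) with odd exponent: [(43, 3)]
Therefore 7950700 cannot be expressed as a² + b².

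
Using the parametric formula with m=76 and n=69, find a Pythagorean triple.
(1015, 10488, 10537)

Euclid's formula: a = m² - n², b = 2mn, c = m² + n²
m = 76, n = 69
a = 76² - 69² = 5776 - 4761 = 1015
b = 2 × 76 × 69 = 10488
c = 76² + 69² = 5776 + 4761 = 10537
Verification: 1015² + 10488² = 1030225 + 109998144 = 111028369 = 10537² ✓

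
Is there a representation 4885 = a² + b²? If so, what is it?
23² + 66² (a=23, b=66)

Factorization: 4885 = 5 × 977
By Fermat: n is sum of two squares iff every prime p ≡ 3 (mod 4) appears to even power.
All primes ≡ 3 (mod 4) appear to even power.
Search a = 0, 1, 2, … for 4885 - a² a perfect square: first hit at a = 23: 4885 - 529 = 4356 = 66².
4885 = 23² + 66² = 529 + 4356 ✓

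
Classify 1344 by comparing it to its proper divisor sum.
abundant

Proper divisors of 1344: sum = 1 + 2 + 3 + 4 + 6 + 7 + 8 + 12 + ... + 224 + 336 + 448 + 672 (27 divisors) = 2720
Since 2720 > 1344, 1344 is abundant.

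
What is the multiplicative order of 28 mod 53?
13

53 is prime, so ord(28) divides φ(53) = 52.
Divisors of 52: 1, 2, 4, 13, 26, 52.
Repeated squaring: 28^1 ≡ 28, 28^2 ≡ 42, 28^4 ≡ 15, 28^8 ≡ 13, 28^16 ≡ 10, 28^32 ≡ 47 (mod 53).
Test 28^d mod 53 for each divisor d in increasing order:
28^1 ≡ 28
28^2 ≡ 42
28^4 ≡ 15
28^13 = 28^8·28^4·28^1 ≡ 1  ← first divisor giving 1
The order is 13.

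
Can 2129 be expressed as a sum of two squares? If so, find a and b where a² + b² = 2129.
23² + 40² (a=23, b=40)

Factorization: 2129 = 2129
By Fermat: n is sum of two squares iff every prime p ≡ 3 (mod 4) appears to even power.
All primes ≡ 3 (mod 4) appear to even power.
Search a = 0, 1, 2, … for 2129 - a² a perfect square: first hit at a = 23: 2129 - 529 = 1600 = 40².
2129 = 23² + 40² = 529 + 1600 ✓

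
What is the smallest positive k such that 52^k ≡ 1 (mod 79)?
13

79 is prime, so ord(52) divides φ(79) = 78.
Divisors of 78: 1, 2, 3, 6, 13, 26, 39, 78.
Repeated squaring: 52^1 ≡ 52, 52^2 ≡ 18, 52^4 ≡ 8, 52^8 ≡ 64, 52^16 ≡ 67, 52^32 ≡ 65, 52^64 ≡ 38 (mod 79).
Test 52^d mod 79 for each divisor d in increasing order:
52^1 ≡ 52
52^2 ≡ 18
52^3 = 52^2·52^1 ≡ 67
52^6 = 52^4·52^2 ≡ 65
52^13 = 52^8·52^4·52^1 ≡ 1  ← first divisor giving 1
The order is 13.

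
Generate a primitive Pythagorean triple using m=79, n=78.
(157, 12324, 12325)

Euclid's formula: a = m² - n², b = 2mn, c = m² + n²
m = 79, n = 78
a = 79² - 78² = 6241 - 6084 = 157
b = 2 × 79 × 78 = 12324
c = 79² + 78² = 6241 + 6084 = 12325
Verification: 157² + 12324² = 24649 + 151880976 = 151905625 = 12325² ✓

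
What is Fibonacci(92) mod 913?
892

Matrix identity: Q^n = [[F_(n+1), F_n], [F_n, F_(n-1)]] with Q = [[1,1],[1,0]].
n = 92 = 1011100₂. Square-and-multiply, entries mod 913:
Q^1 = [[1,1],[1,0]]
Q^2 = (Q^1)² = [[2,1],[1,1]]
Q^5 = (Q^2)²·Q = [[8,5],[5,3]]
Q^11 = (Q^5)²·Q = [[144,89],[89,55]]
Q^23 = (Q^11)²·Q = [[718,354],[354,364]]
Q^46 = (Q^23)² = [[827,481],[481,346]]
Q^92 = (Q^46)² = [[464,892],[892,485]]
F_92 mod 913 = Q^92[0][1] = 892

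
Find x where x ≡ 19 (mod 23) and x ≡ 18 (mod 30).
318

Using Chinese Remainder Theorem:
M = 23 × 30 = 690
M1 = 30, M2 = 23
y1 = 30^(-1) mod 23 = 10
y2 = 23^(-1) mod 30 = 17
x = (19×30×10 + 18×23×17) mod 690 = 318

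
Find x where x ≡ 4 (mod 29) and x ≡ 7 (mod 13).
33

Using Chinese Remainder Theorem:
M = 29 × 13 = 377
M1 = 13, M2 = 29
y1 = 13^(-1) mod 29 = 9
y2 = 29^(-1) mod 13 = 9
x = (4×13×9 + 7×29×9) mod 377 = 33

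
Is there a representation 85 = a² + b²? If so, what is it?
2² + 9² (a=2, b=9)

Factorization: 85 = 5 × 17
By Fermat: n is sum of two squares iff every prime p ≡ 3 (mod 4) appears to even power.
All primes ≡ 3 (mod 4) appear to even power.
Search a = 0, 1, 2, … for 85 - a² a perfect square: first hit at a = 2: 85 - 4 = 81 = 9².
85 = 2² + 9² = 4 + 81 ✓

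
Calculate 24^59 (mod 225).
99

Repeated squaring. Binary of 59 = 111011.
24^1 ≡ 24 (mod 225); 24^2 ≡ 126 (mod 225); 24^4 ≡ 126 (mod 225); 24^8 ≡ 126 (mod 225); 24^16 ≡ 126 (mod 225); 24^32 ≡ 126 (mod 225)
24^59 = 24^1 × 24^2 × 24^8 × 24^16 × 24^32 ≡ 99 (mod 225)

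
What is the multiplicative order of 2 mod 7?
3

7 is prime, so ord(2) divides φ(7) = 6.
Divisors of 6: 1, 2, 3, 6.
Repeated squaring: 2^1 ≡ 2, 2^2 ≡ 4, 2^4 ≡ 2 (mod 7).
Test 2^d mod 7 for each divisor d in increasing order:
2^1 ≡ 2
2^2 ≡ 4
2^3 = 2^2·2^1 ≡ 1  ← first divisor giving 1
The order is 3.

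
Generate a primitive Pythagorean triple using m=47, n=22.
(1725, 2068, 2693)

Euclid's formula: a = m² - n², b = 2mn, c = m² + n²
m = 47, n = 22
a = 47² - 22² = 2209 - 484 = 1725
b = 2 × 47 × 22 = 2068
c = 47² + 22² = 2209 + 484 = 2693
Verification: 1725² + 2068² = 2975625 + 4276624 = 7252249 = 2693² ✓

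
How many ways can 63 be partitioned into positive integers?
1505499

p(n) counts ways to write n as a sum of positive integers (order ignored).
Euler's pentagonal recurrence: p(k) = p(k-1) + p(k-2) - p(k-5) - p(k-7) + p(k-12) + p(k-15) - ... (offsets j(3j∓1)/2, signs ++--, p(0)=1, p(<0)=0).
DP table for k = 0..62: p(0)=1, p(1)=1, p(2)=2, p(3)=3, p(4)=5, p(5)=7, p(6)=11, p(7)=15, p(8)=22, p(9)=30, p(10)=42, p(11)=56, p(12)=77, p(13)=101, p(14)=135, p(15)=176, p(16)=231, p(17)=297, p(18)=385, p(19)=490, p(20)=627, p(21)=792, p(22)=1002, p(23)=1255, p(24)=1575, p(25)=1958, p(26)=2436, p(27)=3010, p(28)=3718, p(29)=4565, p(30)=5604, p(31)=6842, p(32)=8349, p(33)=10143, p(34)=12310, p(35)=14883, p(36)=17977, p(37)=21637, p(38)=26015, p(39)=31185, p(40)=37338, p(41)=44583, p(42)=53174, p(43)=63261, p(44)=75175, p(45)=89134, p(46)=105558, p(47)=124754, p(48)=147273, p(49)=173525, p(50)=204226, p(51)=239943, p(52)=281589, p(53)=329931, p(54)=386155, p(55)=451276, p(56)=526823, p(57)=614154, p(58)=715220, p(59)=831820, p(60)=966467, p(61)=1121505, p(62)=1300156.
Final step: p(63) = p(62) + p(61) - p(58) - p(56) + p(51) + p(48) - p(41) - p(37) + p(28) + p(23) - p(12) - p(6)
= 1300156 + 1121505 - 715220 - 526823 + 239943 + 147273 - 44583 - 21637 + 3718 + 1255 - 77 - 11
= 1505499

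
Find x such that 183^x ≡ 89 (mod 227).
14

Baby-step giant-step with step n = ⌈√227⌉ = 16.
Baby steps 183^j mod 227 (j:value) for j=0..15: 0:1, 1:183, 2:120, 3:168, 4:99, 5:184, 6:76, 7:61, 8:40, 9:56, 10:33, 11:137, 12:101, 13:96, 14:89, 15:170.
h = 89 is already in the table at j=14, so x = 14.
Check: 183^14 ≡ 89 (mod 227).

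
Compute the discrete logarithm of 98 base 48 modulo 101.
3

Baby-step giant-step with step n = ⌈√101⌉ = 11.
Baby steps 48^j mod 101 (j:value) for j=0..10: 0:1, 1:48, 2:82, 3:98, 4:58, 5:57, 6:9, 7:28, 8:31, 9:74, 10:17.
h = 98 is already in the table at j=3, so x = 3.
Check: 48^3 ≡ 98 (mod 101).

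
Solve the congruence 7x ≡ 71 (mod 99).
x ≡ 95 (mod 99)

gcd(7, 99) = 1, which divides 71, so solutions exist.
Find 7^(-1) mod 99 by the extended Euclidean algorithm:
99 = 14 × 7 + 1  ⟹  1 = (1)·99 + (-14)·7
So (-14)·7 ≡ 1 (mod 99), i.e. 7^(-1) ≡ -14 ≡ 85 (mod 99).
x ≡ 85 × 71 = 6035 ≡ 95 (mod 99).
Check: 7 × 95 = 665 ≡ 71 (mod 99).
Unique solution: x ≡ 95 (mod 99)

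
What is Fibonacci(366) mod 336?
104

Matrix identity: Q^n = [[F_(n+1), F_n], [F_n, F_(n-1)]] with Q = [[1,1],[1,0]].
n = 366 = 101101110₂. Square-and-multiply, entries mod 336:
Q^1 = [[1,1],[1,0]]
Q^2 = (Q^1)² = [[2,1],[1,1]]
Q^5 = (Q^2)²·Q = [[8,5],[5,3]]
Q^11 = (Q^5)²·Q = [[144,89],[89,55]]
Q^22 = (Q^11)² = [[97,239],[239,194]]
Q^45 = (Q^22)²·Q = [[335,2],[2,333]]
Q^91 = (Q^45)²·Q = [[333,5],[5,328]]
Q^183 = (Q^91)²·Q = [[315,34],[34,281]]
Q^366 = (Q^183)² = [[253,104],[104,149]]
F_366 mod 336 = Q^366[0][1] = 104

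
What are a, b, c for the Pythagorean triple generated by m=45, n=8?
(1961, 720, 2089)

Euclid's formula: a = m² - n², b = 2mn, c = m² + n²
m = 45, n = 8
a = 45² - 8² = 2025 - 64 = 1961
b = 2 × 45 × 8 = 720
c = 45² + 8² = 2025 + 64 = 2089
Verification: 1961² + 720² = 3845521 + 518400 = 4363921 = 2089² ✓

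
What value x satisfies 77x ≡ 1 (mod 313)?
187

gcd(77, 313) = 1, so the inverse exists.
Extended Euclidean algorithm on (313, 77):
313 = 4 × 77 + 5  ⟹  5 = (1)·313 + (-4)·77
77 = 15 × 5 + 2  ⟹  2 = (-15)·313 + (61)·77
5 = 2 × 2 + 1  ⟹  1 = (31)·313 + (-126)·77
So (-126)·77 ≡ 1 (mod 313), i.e. 77^(-1) ≡ -126 ≡ 187 (mod 313).
Check: 77 × 187 = 14399 ≡ 1 (mod 313)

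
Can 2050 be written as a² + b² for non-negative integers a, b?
5² + 45² (a=5, b=45)

Factorization: 2050 = 2 × 5^2 × 41
By Fermat: n is sum of two squares iff every prime p ≡ 3 (mod 4) appears to even power.
All primes ≡ 3 (mod 4) appear to even power.
Search a = 0, 1, 2, … for 2050 - a² a perfect square: first hit at a = 5: 2050 - 25 = 2025 = 45².
2050 = 5² + 45² = 25 + 2025 ✓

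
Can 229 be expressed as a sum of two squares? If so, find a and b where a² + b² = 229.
2² + 15² (a=2, b=15)

Factorization: 229 = 229
By Fermat: n is sum of two squares iff every prime p ≡ 3 (mod 4) appears to even power.
All primes ≡ 3 (mod 4) appear to even power.
Search a = 0, 1, 2, … for 229 - a² a perfect square: first hit at a = 2: 229 - 4 = 225 = 15².
229 = 2² + 15² = 4 + 225 ✓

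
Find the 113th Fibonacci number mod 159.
58

Matrix identity: Q^n = [[F_(n+1), F_n], [F_n, F_(n-1)]] with Q = [[1,1],[1,0]].
n = 113 = 1110001₂. Square-and-multiply, entries mod 159:
Q^1 = [[1,1],[1,0]]
Q^3 = (Q^1)²·Q = [[3,2],[2,1]]
Q^7 = (Q^3)²·Q = [[21,13],[13,8]]
Q^14 = (Q^7)² = [[133,59],[59,74]]
Q^28 = (Q^14)² = [[23,129],[129,53]]
Q^56 = (Q^28)² = [[157,105],[105,52]]
Q^113 = (Q^56)²·Q = [[61,58],[58,3]]
F_113 mod 159 = Q^113[0][1] = 58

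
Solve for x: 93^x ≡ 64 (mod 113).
8

Baby-step giant-step with step n = ⌈√113⌉ = 11.
Baby steps 93^j mod 113 (j:value) for j=0..10: 0:1, 1:93, 2:61, 3:23, 4:105, 5:47, 6:77, 7:42, 8:64, 9:76, 10:62.
h = 64 is already in the table at j=8, so x = 8.
Check: 93^8 ≡ 64 (mod 113).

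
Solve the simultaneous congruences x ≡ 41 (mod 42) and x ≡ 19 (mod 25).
419

Using Chinese Remainder Theorem:
M = 42 × 25 = 1050
M1 = 25, M2 = 42
y1 = 25^(-1) mod 42 = 37
y2 = 42^(-1) mod 25 = 3
x = (41×25×37 + 19×42×3) mod 1050 = 419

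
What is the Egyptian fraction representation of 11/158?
1/15 + 1/339 + 1/267810

Greedy algorithm:
11/158: ceiling(158/11) = 15, use 1/15
7/2370: ceiling(2370/7) = 339, use 1/339
1/267810: ceiling(267810/1) = 267810, use 1/267810
Result: 11/158 = 1/15 + 1/339 + 1/267810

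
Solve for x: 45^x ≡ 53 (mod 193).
5

Baby-step giant-step with step n = ⌈√193⌉ = 14.
Baby steps 45^j mod 193 (j:value) for j=0..13: 0:1, 1:45, 2:95, 3:29, 4:147, 5:53, 6:69, 7:17, 8:186, 9:71, 10:107, 11:183, 12:129, 13:15.
h = 53 is already in the table at j=5, so x = 5.
Check: 45^5 ≡ 53 (mod 193).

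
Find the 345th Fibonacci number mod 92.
34

Matrix identity: Q^n = [[F_(n+1), F_n], [F_n, F_(n-1)]] with Q = [[1,1],[1,0]].
n = 345 = 101011001₂. Square-and-multiply, entries mod 92:
Q^1 = [[1,1],[1,0]]
Q^2 = (Q^1)² = [[2,1],[1,1]]
Q^5 = (Q^2)²·Q = [[8,5],[5,3]]
Q^10 = (Q^5)² = [[89,55],[55,34]]
Q^21 = (Q^10)²·Q = [[47,90],[90,49]]
Q^43 = (Q^21)²·Q = [[89,5],[5,84]]
Q^86 = (Q^43)² = [[34,37],[37,89]]
Q^172 = (Q^86)² = [[41,43],[43,90]]
Q^345 = (Q^172)²·Q = [[55,34],[34,21]]
F_345 mod 92 = Q^345[0][1] = 34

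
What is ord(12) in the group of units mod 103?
102

103 is prime, so ord(12) divides φ(103) = 102.
Divisors of 102: 1, 2, 3, 6, 17, 34, 51, 102.
Repeated squaring: 12^1 ≡ 12, 12^2 ≡ 41, 12^4 ≡ 33, 12^8 ≡ 59, 12^16 ≡ 82, 12^32 ≡ 29, 12^64 ≡ 17 (mod 103).
Test 12^d mod 103 for each divisor d in increasing order:
12^1 ≡ 12
12^2 ≡ 41
12^3 = 12^2·12^1 ≡ 80
12^6 = 12^4·12^2 ≡ 14
12^17 = 12^16·12^1 ≡ 57
12^34 = 12^32·12^2 ≡ 56
12^51 = 12^32·12^16·12^2·12^1 ≡ 102
12^102 = 12^64·12^32·12^4·12^2 ≡ 1  ← first divisor giving 1
The order is 102.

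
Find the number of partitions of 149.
37027355200

p(n) counts ways to write n as a sum of positive integers (order ignored).
Euler's pentagonal recurrence: p(k) = p(k-1) + p(k-2) - p(k-5) - p(k-7) + p(k-12) + p(k-15) - ... (offsets j(3j∓1)/2, signs ++--, p(0)=1, p(<0)=0).
DP table for k = 0..148: p(0)=1, p(1)=1, p(2)=2, p(3)=3, p(4)=5, p(5)=7, p(6)=11, p(7)=15, p(8)=22, p(9)=30, p(10)=42, p(11)=56, p(12)=77, p(13)=101, p(14)=135, p(15)=176, p(16)=231, p(17)=297, p(18)=385, p(19)=490, p(20)=627, p(21)=792, p(22)=1002, p(23)=1255, p(24)=1575, p(25)=1958, p(26)=2436, p(27)=3010, p(28)=3718, p(29)=4565, p(30)=5604, p(31)=6842, p(32)=8349, p(33)=10143, p(34)=12310, p(35)=14883, p(36)=17977, p(37)=21637, p(38)=26015, p(39)=31185, p(40)=37338, p(41)=44583, p(42)=53174, p(43)=63261, p(44)=75175, p(45)=89134, p(46)=105558, p(47)=124754, p(48)=147273, p(49)=173525, p(50)=204226, p(51)=239943, p(52)=281589, p(53)=329931, p(54)=386155, p(55)=451276, p(56)=526823, p(57)=614154, p(58)=715220, p(59)=831820, p(60)=966467, p(61)=1121505, p(62)=1300156, p(63)=1505499, p(64)=1741630, p(65)=2012558, p(66)=2323520, p(67)=2679689, p(68)=3087735, p(69)=3554345, p(70)=4087968, p(71)=4697205, p(72)=5392783, p(73)=6185689, p(74)=7089500, p(75)=8118264, p(76)=9289091, p(77)=10619863, p(78)=12132164, p(79)=13848650, p(80)=15796476, p(81)=18004327, p(82)=20506255, p(83)=23338469, p(84)=26543660, p(85)=30167357, p(86)=34262962, p(87)=38887673, p(88)=44108109, p(89)=49995925, p(90)=56634173, p(91)=64112359, p(92)=72533807, p(93)=82010177, p(94)=92669720, p(95)=104651419, p(96)=118114304, p(97)=133230930, p(98)=150198136, p(99)=169229875, p(100)=190569292, p(101)=214481126, p(102)=241265379, p(103)=271248950, p(104)=304801365, p(105)=342325709, p(106)=384276336, p(107)=431149389, p(108)=483502844, p(109)=541946240, p(110)=607163746, p(111)=679903203, p(112)=761002156, p(113)=851376628, p(114)=952050665, p(115)=1064144451, p(116)=1188908248, p(117)=1327710076, p(118)=1482074143, p(119)=1653668665, p(120)=1844349560, p(121)=2056148051, p(122)=2291320912, p(123)=2552338241, p(124)=2841940500, p(125)=3163127352, p(126)=3519222692, p(127)=3913864295, p(128)=4351078600, p(129)=4835271870, p(130)=5371315400, p(131)=5964539504, p(132)=6620830889, p(133)=7346629512, p(134)=8149040695, p(135)=9035836076, p(136)=10015581680, p(137)=11097645016, p(138)=12292341831, p(139)=13610949895, p(140)=15065878135, p(141)=16670689208, p(142)=18440293320, p(143)=20390982757, p(144)=22540654445, p(145)=24908858009, p(146)=27517052599, p(147)=30388671978, p(148)=33549419497.
Final step: p(149) = p(148) + p(147) - p(144) - p(142) + p(137) + p(134) - p(127) - p(123) + p(114) + p(109) - p(98) - p(92) + p(79) + p(72) - p(57) - p(49) + p(32) + p(23) - p(4)
= 33549419497 + 30388671978 - 22540654445 - 18440293320 + 11097645016 + 8149040695 - 3913864295 - 2552338241 + 952050665 + 541946240 - 150198136 - 72533807 + 13848650 + 5392783 - 614154 - 173525 + 8349 + 1255 - 5
= 37027355200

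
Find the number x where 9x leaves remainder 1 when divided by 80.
9

gcd(9, 80) = 1, so the inverse exists.
Extended Euclidean algorithm on (80, 9):
80 = 8 × 9 + 8  ⟹  8 = (1)·80 + (-8)·9
9 = 1 × 8 + 1  ⟹  1 = (-1)·80 + (9)·9
So (9)·9 ≡ 1 (mod 80), i.e. 9^(-1) ≡ 9 (mod 80).
Check: 9 × 9 = 81 ≡ 1 (mod 80)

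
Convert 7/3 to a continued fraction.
[2; 3]

Euclidean algorithm steps:
7 = 2 × 3 + 1
3 = 3 × 1 + 0
Continued fraction: [2; 3]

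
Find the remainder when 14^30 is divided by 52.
40

Repeated squaring. Binary of 30 = 11110.
14^1 ≡ 14 (mod 52); 14^2 ≡ 40 (mod 52); 14^4 ≡ 40 (mod 52); 14^8 ≡ 40 (mod 52); 14^16 ≡ 40 (mod 52)
14^30 = 14^2 × 14^4 × 14^8 × 14^16 ≡ 40 (mod 52)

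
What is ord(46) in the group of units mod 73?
4

73 is prime, so ord(46) divides φ(73) = 72.
Divisors of 72: 1, 2, 3, 4, 6, 8, 9, 12, 18, 24, 36, 72.
Repeated squaring: 46^1 ≡ 46, 46^2 ≡ 72, 46^4 ≡ 1, 46^8 ≡ 1, 46^16 ≡ 1, 46^32 ≡ 1, 46^64 ≡ 1 (mod 73).
Test 46^d mod 73 for each divisor d in increasing order:
46^1 ≡ 46
46^2 ≡ 72
46^3 = 46^2·46^1 ≡ 27
46^4 ≡ 1  ← first divisor giving 1
The order is 4.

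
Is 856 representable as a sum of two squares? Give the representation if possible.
Not possible

Factorization: 856 = 2^3 × 107
By Fermat: n is sum of two squares iff every prime p ≡ 3 (mod 4) appears to even power.
Prime(s) ≡ 3 (mod 4) with odd exponent: [(107, 1)]
Therefore 856 cannot be expressed as a² + b².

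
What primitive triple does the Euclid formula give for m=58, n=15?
(3139, 1740, 3589)

Euclid's formula: a = m² - n², b = 2mn, c = m² + n²
m = 58, n = 15
a = 58² - 15² = 3364 - 225 = 3139
b = 2 × 58 × 15 = 1740
c = 58² + 15² = 3364 + 225 = 3589
Verification: 3139² + 1740² = 9853321 + 3027600 = 12880921 = 3589² ✓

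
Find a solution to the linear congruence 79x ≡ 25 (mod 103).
x ≡ 29 (mod 103)

gcd(79, 103) = 1, which divides 25, so solutions exist.
Find 79^(-1) mod 103 by the extended Euclidean algorithm:
103 = 1 × 79 + 24  ⟹  24 = (1)·103 + (-1)·79
79 = 3 × 24 + 7  ⟹  7 = (-3)·103 + (4)·79
24 = 3 × 7 + 3  ⟹  3 = (10)·103 + (-13)·79
7 = 2 × 3 + 1  ⟹  1 = (-23)·103 + (30)·79
So (30)·79 ≡ 1 (mod 103), i.e. 79^(-1) ≡ 30 (mod 103).
x ≡ 30 × 25 = 750 ≡ 29 (mod 103).
Check: 79 × 29 = 2291 ≡ 25 (mod 103).
Unique solution: x ≡ 29 (mod 103)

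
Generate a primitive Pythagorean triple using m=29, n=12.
(697, 696, 985)

Euclid's formula: a = m² - n², b = 2mn, c = m² + n²
m = 29, n = 12
a = 29² - 12² = 841 - 144 = 697
b = 2 × 29 × 12 = 696
c = 29² + 12² = 841 + 144 = 985
Verification: 697² + 696² = 485809 + 484416 = 970225 = 985² ✓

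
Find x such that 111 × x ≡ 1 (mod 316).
279

gcd(111, 316) = 1, so the inverse exists.
Extended Euclidean algorithm on (316, 111):
316 = 2 × 111 + 94  ⟹  94 = (1)·316 + (-2)·111
111 = 1 × 94 + 17  ⟹  17 = (-1)·316 + (3)·111
94 = 5 × 17 + 9  ⟹  9 = (6)·316 + (-17)·111
17 = 1 × 9 + 8  ⟹  8 = (-7)·316 + (20)·111
9 = 1 × 8 + 1  ⟹  1 = (13)·316 + (-37)·111
So (-37)·111 ≡ 1 (mod 316), i.e. 111^(-1) ≡ -37 ≡ 279 (mod 316).
Check: 111 × 279 = 30969 ≡ 1 (mod 316)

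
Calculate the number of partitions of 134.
8149040695

p(n) counts ways to write n as a sum of positive integers (order ignored).
Euler's pentagonal recurrence: p(k) = p(k-1) + p(k-2) - p(k-5) - p(k-7) + p(k-12) + p(k-15) - ... (offsets j(3j∓1)/2, signs ++--, p(0)=1, p(<0)=0).
DP table for k = 0..133: p(0)=1, p(1)=1, p(2)=2, p(3)=3, p(4)=5, p(5)=7, p(6)=11, p(7)=15, p(8)=22, p(9)=30, p(10)=42, p(11)=56, p(12)=77, p(13)=101, p(14)=135, p(15)=176, p(16)=231, p(17)=297, p(18)=385, p(19)=490, p(20)=627, p(21)=792, p(22)=1002, p(23)=1255, p(24)=1575, p(25)=1958, p(26)=2436, p(27)=3010, p(28)=3718, p(29)=4565, p(30)=5604, p(31)=6842, p(32)=8349, p(33)=10143, p(34)=12310, p(35)=14883, p(36)=17977, p(37)=21637, p(38)=26015, p(39)=31185, p(40)=37338, p(41)=44583, p(42)=53174, p(43)=63261, p(44)=75175, p(45)=89134, p(46)=105558, p(47)=124754, p(48)=147273, p(49)=173525, p(50)=204226, p(51)=239943, p(52)=281589, p(53)=329931, p(54)=386155, p(55)=451276, p(56)=526823, p(57)=614154, p(58)=715220, p(59)=831820, p(60)=966467, p(61)=1121505, p(62)=1300156, p(63)=1505499, p(64)=1741630, p(65)=2012558, p(66)=2323520, p(67)=2679689, p(68)=3087735, p(69)=3554345, p(70)=4087968, p(71)=4697205, p(72)=5392783, p(73)=6185689, p(74)=7089500, p(75)=8118264, p(76)=9289091, p(77)=10619863, p(78)=12132164, p(79)=13848650, p(80)=15796476, p(81)=18004327, p(82)=20506255, p(83)=23338469, p(84)=26543660, p(85)=30167357, p(86)=34262962, p(87)=38887673, p(88)=44108109, p(89)=49995925, p(90)=56634173, p(91)=64112359, p(92)=72533807, p(93)=82010177, p(94)=92669720, p(95)=104651419, p(96)=118114304, p(97)=133230930, p(98)=150198136, p(99)=169229875, p(100)=190569292, p(101)=214481126, p(102)=241265379, p(103)=271248950, p(104)=304801365, p(105)=342325709, p(106)=384276336, p(107)=431149389, p(108)=483502844, p(109)=541946240, p(110)=607163746, p(111)=679903203, p(112)=761002156, p(113)=851376628, p(114)=952050665, p(115)=1064144451, p(116)=1188908248, p(117)=1327710076, p(118)=1482074143, p(119)=1653668665, p(120)=1844349560, p(121)=2056148051, p(122)=2291320912, p(123)=2552338241, p(124)=2841940500, p(125)=3163127352, p(126)=3519222692, p(127)=3913864295, p(128)=4351078600, p(129)=4835271870, p(130)=5371315400, p(131)=5964539504, p(132)=6620830889, p(133)=7346629512.
Final step: p(134) = p(133) + p(132) - p(129) - p(127) + p(122) + p(119) - p(112) - p(108) + p(99) + p(94) - p(83) - p(77) + p(64) + p(57) - p(42) - p(34) + p(17) + p(8)
= 7346629512 + 6620830889 - 4835271870 - 3913864295 + 2291320912 + 1653668665 - 761002156 - 483502844 + 169229875 + 92669720 - 23338469 - 10619863 + 1741630 + 614154 - 53174 - 12310 + 297 + 22
= 8149040695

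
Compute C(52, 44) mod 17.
0

Using Lucas' theorem:
Write n=52 and k=44 in base 17:
n in base 17: [3, 1]
k in base 17: [2, 10]
C(52,44) mod 17 = ∏ C(n_i, k_i) mod 17
Digit binomials (mod 17): C(3,2) = 3; C(1,10) = 0 (k_i > n_i)
Product: 3 × 0 = 0 ≡ 0 (mod 17)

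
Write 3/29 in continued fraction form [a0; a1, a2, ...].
[0; 9, 1, 2]

Euclidean algorithm steps:
3 = 0 × 29 + 3
29 = 9 × 3 + 2
3 = 1 × 2 + 1
2 = 2 × 1 + 0
Continued fraction: [0; 9, 1, 2]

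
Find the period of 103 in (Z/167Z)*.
166

167 is prime, so ord(103) divides φ(167) = 166.
Divisors of 166: 1, 2, 83, 166.
Repeated squaring: 103^1 ≡ 103, 103^2 ≡ 88, 103^4 ≡ 62, 103^8 ≡ 3, 103^16 ≡ 9, 103^32 ≡ 81, 103^64 ≡ 48, 103^128 ≡ 133 (mod 167).
Test 103^d mod 167 for each divisor d in increasing order:
103^1 ≡ 103
103^2 ≡ 88
103^83 = 103^64·103^16·103^2·103^1 ≡ 166
103^166 = 103^128·103^32·103^4·103^2 ≡ 1  ← first divisor giving 1
The order is 166.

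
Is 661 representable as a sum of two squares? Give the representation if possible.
6² + 25² (a=6, b=25)

Factorization: 661 = 661
By Fermat: n is sum of two squares iff every prime p ≡ 3 (mod 4) appears to even power.
All primes ≡ 3 (mod 4) appear to even power.
Search a = 0, 1, 2, … for 661 - a² a perfect square: first hit at a = 6: 661 - 36 = 625 = 25².
661 = 6² + 25² = 36 + 625 ✓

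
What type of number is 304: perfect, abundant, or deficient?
abundant

Proper divisors of 304: sum = 1 + 2 + 4 + 8 + 16 + 19 + 38 + 76 + 152 = 316
Since 316 > 304, 304 is abundant.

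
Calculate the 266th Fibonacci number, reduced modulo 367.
135

Matrix identity: Q^n = [[F_(n+1), F_n], [F_n, F_(n-1)]] with Q = [[1,1],[1,0]].
n = 266 = 100001010₂. Square-and-multiply, entries mod 367:
Q^1 = [[1,1],[1,0]]
Q^2 = (Q^1)² = [[2,1],[1,1]]
Q^4 = (Q^2)² = [[5,3],[3,2]]
Q^8 = (Q^4)² = [[34,21],[21,13]]
Q^16 = (Q^8)² = [[129,253],[253,243]]
Q^33 = (Q^16)²·Q = [[74,277],[277,164]]
Q^66 = (Q^33)² = [[364,233],[233,131]]
Q^133 = (Q^66)²·Q = [[79,349],[349,97]]
Q^266 = (Q^133)² = [[326,135],[135,191]]
F_266 mod 367 = Q^266[0][1] = 135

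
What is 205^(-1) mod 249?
232

gcd(205, 249) = 1, so the inverse exists.
Extended Euclidean algorithm on (249, 205):
249 = 1 × 205 + 44  ⟹  44 = (1)·249 + (-1)·205
205 = 4 × 44 + 29  ⟹  29 = (-4)·249 + (5)·205
44 = 1 × 29 + 15  ⟹  15 = (5)·249 + (-6)·205
29 = 1 × 15 + 14  ⟹  14 = (-9)·249 + (11)·205
15 = 1 × 14 + 1  ⟹  1 = (14)·249 + (-17)·205
So (-17)·205 ≡ 1 (mod 249), i.e. 205^(-1) ≡ -17 ≡ 232 (mod 249).
Check: 205 × 232 = 47560 ≡ 1 (mod 249)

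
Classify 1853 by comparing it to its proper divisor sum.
deficient

Proper divisors of 1853: sum = 1 + 17 + 109 = 127
Since 127 < 1853, 1853 is deficient.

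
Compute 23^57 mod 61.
24

Repeated squaring. Binary of 57 = 111001.
23^1 ≡ 23 (mod 61); 23^2 ≡ 41 (mod 61); 23^4 ≡ 34 (mod 61); 23^8 ≡ 58 (mod 61); 23^16 ≡ 9 (mod 61); 23^32 ≡ 20 (mod 61)
23^57 = 23^1 × 23^8 × 23^16 × 23^32 ≡ 24 (mod 61)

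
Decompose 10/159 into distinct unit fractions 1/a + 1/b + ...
1/16 + 1/2544

Greedy algorithm:
10/159: ceiling(159/10) = 16, use 1/16
1/2544: ceiling(2544/1) = 2544, use 1/2544
Result: 10/159 = 1/16 + 1/2544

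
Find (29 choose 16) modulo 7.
0

Using Lucas' theorem:
Write n=29 and k=16 in base 7:
n in base 7: [4, 1]
k in base 7: [2, 2]
C(29,16) mod 7 = ∏ C(n_i, k_i) mod 7
Digit binomials (mod 7): C(4,2) = 6; C(1,2) = 0 (k_i > n_i)
Product: 6 × 0 = 0 ≡ 0 (mod 7)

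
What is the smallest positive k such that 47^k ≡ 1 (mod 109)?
108

109 is prime, so ord(47) divides φ(109) = 108.
Divisors of 108: 1, 2, 3, 4, 6, 9, 12, 18, 27, 36, 54, 108.
Repeated squaring: 47^1 ≡ 47, 47^2 ≡ 29, 47^4 ≡ 78, 47^8 ≡ 89, 47^16 ≡ 73, 47^32 ≡ 97, 47^64 ≡ 35 (mod 109).
Test 47^d mod 109 for each divisor d in increasing order:
47^1 ≡ 47
47^2 ≡ 29
47^3 = 47^2·47^1 ≡ 55
47^4 ≡ 78
47^6 = 47^4·47^2 ≡ 82
47^9 = 47^8·47^1 ≡ 41
47^12 = 47^8·47^4 ≡ 75
47^18 = 47^16·47^2 ≡ 46
47^27 = 47^16·47^8·47^2·47^1 ≡ 33
47^36 = 47^32·47^4 ≡ 45
47^54 = 47^32·47^16·47^4·47^2 ≡ 108
47^108 = 47^64·47^32·47^8·47^4 ≡ 1  ← first divisor giving 1
The order is 108.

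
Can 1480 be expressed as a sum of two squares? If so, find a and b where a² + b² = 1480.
6² + 38² (a=6, b=38)

Factorization: 1480 = 2^3 × 5 × 37
By Fermat: n is sum of two squares iff every prime p ≡ 3 (mod 4) appears to even power.
All primes ≡ 3 (mod 4) appear to even power.
Search a = 0, 1, 2, … for 1480 - a² a perfect square: first hit at a = 6: 1480 - 36 = 1444 = 38².
1480 = 6² + 38² = 36 + 1444 ✓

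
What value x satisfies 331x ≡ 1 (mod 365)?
161

gcd(331, 365) = 1, so the inverse exists.
Extended Euclidean algorithm on (365, 331):
365 = 1 × 331 + 34  ⟹  34 = (1)·365 + (-1)·331
331 = 9 × 34 + 25  ⟹  25 = (-9)·365 + (10)·331
34 = 1 × 25 + 9  ⟹  9 = (10)·365 + (-11)·331
25 = 2 × 9 + 7  ⟹  7 = (-29)·365 + (32)·331
9 = 1 × 7 + 2  ⟹  2 = (39)·365 + (-43)·331
7 = 3 × 2 + 1  ⟹  1 = (-146)·365 + (161)·331
So (161)·331 ≡ 1 (mod 365), i.e. 331^(-1) ≡ 161 (mod 365).
Check: 331 × 161 = 53291 ≡ 1 (mod 365)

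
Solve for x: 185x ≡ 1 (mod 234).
191

gcd(185, 234) = 1, so the inverse exists.
Extended Euclidean algorithm on (234, 185):
234 = 1 × 185 + 49  ⟹  49 = (1)·234 + (-1)·185
185 = 3 × 49 + 38  ⟹  38 = (-3)·234 + (4)·185
49 = 1 × 38 + 11  ⟹  11 = (4)·234 + (-5)·185
38 = 3 × 11 + 5  ⟹  5 = (-15)·234 + (19)·185
11 = 2 × 5 + 1  ⟹  1 = (34)·234 + (-43)·185
So (-43)·185 ≡ 1 (mod 234), i.e. 185^(-1) ≡ -43 ≡ 191 (mod 234).
Check: 185 × 191 = 35335 ≡ 1 (mod 234)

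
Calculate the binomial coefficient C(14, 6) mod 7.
0

Using Lucas' theorem:
Write n=14 and k=6 in base 7:
n in base 7: [2, 0]
k in base 7: [0, 6]
C(14,6) mod 7 = ∏ C(n_i, k_i) mod 7
Digit binomials (mod 7): C(2,0) = 1; C(0,6) = 0 (k_i > n_i)
Product: 1 × 0 = 0 ≡ 0 (mod 7)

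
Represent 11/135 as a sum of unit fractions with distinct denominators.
1/13 + 1/220 + 1/77220

Greedy algorithm:
11/135: ceiling(135/11) = 13, use 1/13
8/1755: ceiling(1755/8) = 220, use 1/220
1/77220: ceiling(77220/1) = 77220, use 1/77220
Result: 11/135 = 1/13 + 1/220 + 1/77220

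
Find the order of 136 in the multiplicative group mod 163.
27

163 is prime, so ord(136) divides φ(163) = 162.
Divisors of 162: 1, 2, 3, 6, 9, 18, 27, 54, 81, 162.
Repeated squaring: 136^1 ≡ 136, 136^2 ≡ 77, 136^4 ≡ 61, 136^8 ≡ 135, 136^16 ≡ 132, 136^32 ≡ 146, 136^64 ≡ 126, 136^128 ≡ 65 (mod 163).
Test 136^d mod 163 for each divisor d in increasing order:
136^1 ≡ 136
136^2 ≡ 77
136^3 = 136^2·136^1 ≡ 40
136^6 = 136^4·136^2 ≡ 133
136^9 = 136^8·136^1 ≡ 104
136^18 = 136^16·136^2 ≡ 58
136^27 = 136^16·136^8·136^2·136^1 ≡ 1  ← first divisor giving 1
The order is 27.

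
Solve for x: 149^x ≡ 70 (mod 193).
17

Baby-step giant-step with step n = ⌈√193⌉ = 14.
Baby steps 149^j mod 193 (j:value) for j=0..13: 0:1, 1:149, 2:6, 3:122, 4:36, 5:153, 6:23, 7:146, 8:138, 9:104, 10:56, 11:45, 12:143, 13:77.
Giant-step multiplier: 149^(-14) ≡ 149^(192-14) = 149^178 ≡ 101 (mod 193).
Giant steps γ_i = 70·101^i mod 193: γ_0=70, γ_1=122 (in table at j=3).
x = i·n + j = 1·14 + 3 = 17.
Check: 149^17 ≡ 70 (mod 193).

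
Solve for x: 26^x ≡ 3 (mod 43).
5

Baby-step giant-step with step n = ⌈√43⌉ = 7.
Baby steps 26^j mod 43 (j:value) for j=0..6: 0:1, 1:26, 2:31, 3:32, 4:15, 5:3, 6:35.
h = 3 is already in the table at j=5, so x = 5.
Check: 26^5 ≡ 3 (mod 43).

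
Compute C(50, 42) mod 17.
1

Using Lucas' theorem:
Write n=50 and k=42 in base 17:
n in base 17: [2, 16]
k in base 17: [2, 8]
C(50,42) mod 17 = ∏ C(n_i, k_i) mod 17
Digit binomials (mod 17): C(2,2) = 1; C(16,8) = 12870 ≡ 1
Product: 1 × 1 = 1 ≡ 1 (mod 17)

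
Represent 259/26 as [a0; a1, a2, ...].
[9; 1, 25]

Euclidean algorithm steps:
259 = 9 × 26 + 25
26 = 1 × 25 + 1
25 = 25 × 1 + 0
Continued fraction: [9; 1, 25]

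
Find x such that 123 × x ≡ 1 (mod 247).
245

gcd(123, 247) = 1, so the inverse exists.
Extended Euclidean algorithm on (247, 123):
247 = 2 × 123 + 1  ⟹  1 = (1)·247 + (-2)·123
So (-2)·123 ≡ 1 (mod 247), i.e. 123^(-1) ≡ -2 ≡ 245 (mod 247).
Check: 123 × 245 = 30135 ≡ 1 (mod 247)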